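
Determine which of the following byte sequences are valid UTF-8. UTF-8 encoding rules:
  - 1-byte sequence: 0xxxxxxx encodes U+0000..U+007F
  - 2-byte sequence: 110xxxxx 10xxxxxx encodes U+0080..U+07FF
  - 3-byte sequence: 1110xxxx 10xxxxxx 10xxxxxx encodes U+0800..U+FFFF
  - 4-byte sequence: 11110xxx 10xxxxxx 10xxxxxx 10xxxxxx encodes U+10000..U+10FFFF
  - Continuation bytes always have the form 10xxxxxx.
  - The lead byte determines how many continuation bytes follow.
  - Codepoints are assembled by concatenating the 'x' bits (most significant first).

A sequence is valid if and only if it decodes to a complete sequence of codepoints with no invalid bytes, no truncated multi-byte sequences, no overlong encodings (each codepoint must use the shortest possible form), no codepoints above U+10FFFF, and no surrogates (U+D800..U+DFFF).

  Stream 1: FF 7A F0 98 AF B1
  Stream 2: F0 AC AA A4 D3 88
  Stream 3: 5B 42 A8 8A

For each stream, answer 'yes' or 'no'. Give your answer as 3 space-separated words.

Stream 1: error at byte offset 0. INVALID
Stream 2: decodes cleanly. VALID
Stream 3: error at byte offset 2. INVALID

Answer: no yes no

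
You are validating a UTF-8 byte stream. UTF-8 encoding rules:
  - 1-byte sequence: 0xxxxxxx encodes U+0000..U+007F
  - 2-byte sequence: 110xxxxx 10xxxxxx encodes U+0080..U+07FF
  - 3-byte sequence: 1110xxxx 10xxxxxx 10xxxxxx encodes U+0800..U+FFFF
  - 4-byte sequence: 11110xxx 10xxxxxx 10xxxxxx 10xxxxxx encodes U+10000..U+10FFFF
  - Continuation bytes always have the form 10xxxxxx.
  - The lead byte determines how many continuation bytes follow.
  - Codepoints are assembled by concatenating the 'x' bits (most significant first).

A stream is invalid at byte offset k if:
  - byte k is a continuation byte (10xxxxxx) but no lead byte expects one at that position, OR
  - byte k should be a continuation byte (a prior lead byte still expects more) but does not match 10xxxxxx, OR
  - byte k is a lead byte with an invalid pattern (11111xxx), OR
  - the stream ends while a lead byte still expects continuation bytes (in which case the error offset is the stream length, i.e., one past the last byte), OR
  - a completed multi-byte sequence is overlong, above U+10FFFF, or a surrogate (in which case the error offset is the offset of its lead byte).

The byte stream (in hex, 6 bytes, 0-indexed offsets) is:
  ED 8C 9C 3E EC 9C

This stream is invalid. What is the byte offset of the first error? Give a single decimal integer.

Answer: 6

Derivation:
Byte[0]=ED: 3-byte lead, need 2 cont bytes. acc=0xD
Byte[1]=8C: continuation. acc=(acc<<6)|0x0C=0x34C
Byte[2]=9C: continuation. acc=(acc<<6)|0x1C=0xD31C
Completed: cp=U+D31C (starts at byte 0)
Byte[3]=3E: 1-byte ASCII. cp=U+003E
Byte[4]=EC: 3-byte lead, need 2 cont bytes. acc=0xC
Byte[5]=9C: continuation. acc=(acc<<6)|0x1C=0x31C
Byte[6]: stream ended, expected continuation. INVALID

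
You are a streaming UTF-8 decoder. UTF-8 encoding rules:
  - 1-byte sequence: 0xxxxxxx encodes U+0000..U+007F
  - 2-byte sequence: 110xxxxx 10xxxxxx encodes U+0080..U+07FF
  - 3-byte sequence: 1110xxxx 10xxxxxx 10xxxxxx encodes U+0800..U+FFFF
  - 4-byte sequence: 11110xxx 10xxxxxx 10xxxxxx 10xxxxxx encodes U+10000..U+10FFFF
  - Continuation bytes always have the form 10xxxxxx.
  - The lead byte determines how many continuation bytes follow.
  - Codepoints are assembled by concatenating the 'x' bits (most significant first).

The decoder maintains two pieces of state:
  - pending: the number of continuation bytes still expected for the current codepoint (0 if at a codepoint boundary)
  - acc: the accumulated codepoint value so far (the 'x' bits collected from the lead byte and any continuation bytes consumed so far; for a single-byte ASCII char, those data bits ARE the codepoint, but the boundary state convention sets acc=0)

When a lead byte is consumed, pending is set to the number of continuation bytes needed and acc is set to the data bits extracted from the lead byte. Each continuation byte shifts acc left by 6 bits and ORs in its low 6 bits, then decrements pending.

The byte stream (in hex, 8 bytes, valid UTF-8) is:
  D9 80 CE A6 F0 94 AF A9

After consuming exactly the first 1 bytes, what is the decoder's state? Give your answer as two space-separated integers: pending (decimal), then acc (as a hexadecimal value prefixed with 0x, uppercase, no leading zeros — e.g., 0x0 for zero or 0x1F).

Byte[0]=D9: 2-byte lead. pending=1, acc=0x19

Answer: 1 0x19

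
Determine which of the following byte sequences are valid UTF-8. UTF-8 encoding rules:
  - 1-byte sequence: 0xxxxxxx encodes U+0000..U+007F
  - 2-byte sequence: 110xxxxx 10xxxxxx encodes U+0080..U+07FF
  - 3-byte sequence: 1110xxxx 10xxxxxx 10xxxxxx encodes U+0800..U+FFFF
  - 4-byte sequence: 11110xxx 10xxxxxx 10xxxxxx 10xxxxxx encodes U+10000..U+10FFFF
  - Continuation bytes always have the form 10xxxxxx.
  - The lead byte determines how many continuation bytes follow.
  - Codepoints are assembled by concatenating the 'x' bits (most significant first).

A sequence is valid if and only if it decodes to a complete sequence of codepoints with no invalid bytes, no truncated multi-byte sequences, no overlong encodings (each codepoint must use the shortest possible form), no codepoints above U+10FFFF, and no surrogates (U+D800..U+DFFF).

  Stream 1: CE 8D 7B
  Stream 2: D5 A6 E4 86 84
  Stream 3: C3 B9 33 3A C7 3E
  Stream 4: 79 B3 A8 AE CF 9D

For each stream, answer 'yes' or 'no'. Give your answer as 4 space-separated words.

Stream 1: decodes cleanly. VALID
Stream 2: decodes cleanly. VALID
Stream 3: error at byte offset 5. INVALID
Stream 4: error at byte offset 1. INVALID

Answer: yes yes no no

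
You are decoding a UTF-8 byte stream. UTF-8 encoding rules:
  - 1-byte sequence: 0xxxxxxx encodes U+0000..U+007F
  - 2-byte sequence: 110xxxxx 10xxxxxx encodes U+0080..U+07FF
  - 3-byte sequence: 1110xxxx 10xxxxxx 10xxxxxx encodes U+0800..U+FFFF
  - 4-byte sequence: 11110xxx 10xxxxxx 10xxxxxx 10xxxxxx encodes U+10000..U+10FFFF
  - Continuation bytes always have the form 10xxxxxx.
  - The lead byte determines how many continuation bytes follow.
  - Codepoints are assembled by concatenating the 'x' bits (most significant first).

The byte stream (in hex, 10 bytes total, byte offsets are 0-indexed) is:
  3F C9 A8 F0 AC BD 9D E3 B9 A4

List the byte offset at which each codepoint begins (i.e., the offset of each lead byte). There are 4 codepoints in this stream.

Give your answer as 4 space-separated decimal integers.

Byte[0]=3F: 1-byte ASCII. cp=U+003F
Byte[1]=C9: 2-byte lead, need 1 cont bytes. acc=0x9
Byte[2]=A8: continuation. acc=(acc<<6)|0x28=0x268
Completed: cp=U+0268 (starts at byte 1)
Byte[3]=F0: 4-byte lead, need 3 cont bytes. acc=0x0
Byte[4]=AC: continuation. acc=(acc<<6)|0x2C=0x2C
Byte[5]=BD: continuation. acc=(acc<<6)|0x3D=0xB3D
Byte[6]=9D: continuation. acc=(acc<<6)|0x1D=0x2CF5D
Completed: cp=U+2CF5D (starts at byte 3)
Byte[7]=E3: 3-byte lead, need 2 cont bytes. acc=0x3
Byte[8]=B9: continuation. acc=(acc<<6)|0x39=0xF9
Byte[9]=A4: continuation. acc=(acc<<6)|0x24=0x3E64
Completed: cp=U+3E64 (starts at byte 7)

Answer: 0 1 3 7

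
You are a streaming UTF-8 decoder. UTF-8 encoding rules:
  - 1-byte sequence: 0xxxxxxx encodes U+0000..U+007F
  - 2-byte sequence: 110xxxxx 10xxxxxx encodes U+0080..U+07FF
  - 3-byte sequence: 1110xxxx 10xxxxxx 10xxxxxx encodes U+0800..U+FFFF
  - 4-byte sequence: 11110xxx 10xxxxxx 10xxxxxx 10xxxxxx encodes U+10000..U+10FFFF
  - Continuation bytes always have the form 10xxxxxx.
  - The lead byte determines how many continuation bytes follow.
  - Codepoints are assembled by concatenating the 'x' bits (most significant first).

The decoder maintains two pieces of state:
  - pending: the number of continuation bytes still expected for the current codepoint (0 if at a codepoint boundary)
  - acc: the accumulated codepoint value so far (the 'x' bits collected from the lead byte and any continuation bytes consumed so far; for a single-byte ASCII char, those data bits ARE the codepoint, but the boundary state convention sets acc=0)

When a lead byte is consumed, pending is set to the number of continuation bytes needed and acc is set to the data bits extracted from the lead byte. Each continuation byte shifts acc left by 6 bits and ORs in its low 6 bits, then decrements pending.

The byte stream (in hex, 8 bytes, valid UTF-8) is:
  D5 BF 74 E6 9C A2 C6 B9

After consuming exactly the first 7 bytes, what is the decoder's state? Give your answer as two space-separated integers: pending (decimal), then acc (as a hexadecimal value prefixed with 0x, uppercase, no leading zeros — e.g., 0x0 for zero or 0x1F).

Answer: 1 0x6

Derivation:
Byte[0]=D5: 2-byte lead. pending=1, acc=0x15
Byte[1]=BF: continuation. acc=(acc<<6)|0x3F=0x57F, pending=0
Byte[2]=74: 1-byte. pending=0, acc=0x0
Byte[3]=E6: 3-byte lead. pending=2, acc=0x6
Byte[4]=9C: continuation. acc=(acc<<6)|0x1C=0x19C, pending=1
Byte[5]=A2: continuation. acc=(acc<<6)|0x22=0x6722, pending=0
Byte[6]=C6: 2-byte lead. pending=1, acc=0x6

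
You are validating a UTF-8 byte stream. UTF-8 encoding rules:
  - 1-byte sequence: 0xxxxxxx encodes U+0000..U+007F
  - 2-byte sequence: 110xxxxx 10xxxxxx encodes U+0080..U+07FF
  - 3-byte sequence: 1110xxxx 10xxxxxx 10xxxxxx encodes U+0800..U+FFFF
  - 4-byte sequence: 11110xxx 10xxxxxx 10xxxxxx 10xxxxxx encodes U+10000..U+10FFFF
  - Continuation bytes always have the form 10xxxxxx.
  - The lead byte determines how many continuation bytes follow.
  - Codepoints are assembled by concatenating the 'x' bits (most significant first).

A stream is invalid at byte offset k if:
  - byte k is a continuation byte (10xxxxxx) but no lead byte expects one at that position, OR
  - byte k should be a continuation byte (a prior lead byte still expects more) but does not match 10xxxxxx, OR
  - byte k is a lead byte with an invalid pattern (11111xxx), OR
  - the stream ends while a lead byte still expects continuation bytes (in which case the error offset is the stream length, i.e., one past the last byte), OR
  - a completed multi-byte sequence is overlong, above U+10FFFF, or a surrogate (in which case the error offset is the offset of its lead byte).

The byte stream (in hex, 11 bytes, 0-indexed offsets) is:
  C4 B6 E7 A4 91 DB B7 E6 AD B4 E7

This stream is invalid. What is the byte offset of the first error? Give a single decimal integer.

Byte[0]=C4: 2-byte lead, need 1 cont bytes. acc=0x4
Byte[1]=B6: continuation. acc=(acc<<6)|0x36=0x136
Completed: cp=U+0136 (starts at byte 0)
Byte[2]=E7: 3-byte lead, need 2 cont bytes. acc=0x7
Byte[3]=A4: continuation. acc=(acc<<6)|0x24=0x1E4
Byte[4]=91: continuation. acc=(acc<<6)|0x11=0x7911
Completed: cp=U+7911 (starts at byte 2)
Byte[5]=DB: 2-byte lead, need 1 cont bytes. acc=0x1B
Byte[6]=B7: continuation. acc=(acc<<6)|0x37=0x6F7
Completed: cp=U+06F7 (starts at byte 5)
Byte[7]=E6: 3-byte lead, need 2 cont bytes. acc=0x6
Byte[8]=AD: continuation. acc=(acc<<6)|0x2D=0x1AD
Byte[9]=B4: continuation. acc=(acc<<6)|0x34=0x6B74
Completed: cp=U+6B74 (starts at byte 7)
Byte[10]=E7: 3-byte lead, need 2 cont bytes. acc=0x7
Byte[11]: stream ended, expected continuation. INVALID

Answer: 11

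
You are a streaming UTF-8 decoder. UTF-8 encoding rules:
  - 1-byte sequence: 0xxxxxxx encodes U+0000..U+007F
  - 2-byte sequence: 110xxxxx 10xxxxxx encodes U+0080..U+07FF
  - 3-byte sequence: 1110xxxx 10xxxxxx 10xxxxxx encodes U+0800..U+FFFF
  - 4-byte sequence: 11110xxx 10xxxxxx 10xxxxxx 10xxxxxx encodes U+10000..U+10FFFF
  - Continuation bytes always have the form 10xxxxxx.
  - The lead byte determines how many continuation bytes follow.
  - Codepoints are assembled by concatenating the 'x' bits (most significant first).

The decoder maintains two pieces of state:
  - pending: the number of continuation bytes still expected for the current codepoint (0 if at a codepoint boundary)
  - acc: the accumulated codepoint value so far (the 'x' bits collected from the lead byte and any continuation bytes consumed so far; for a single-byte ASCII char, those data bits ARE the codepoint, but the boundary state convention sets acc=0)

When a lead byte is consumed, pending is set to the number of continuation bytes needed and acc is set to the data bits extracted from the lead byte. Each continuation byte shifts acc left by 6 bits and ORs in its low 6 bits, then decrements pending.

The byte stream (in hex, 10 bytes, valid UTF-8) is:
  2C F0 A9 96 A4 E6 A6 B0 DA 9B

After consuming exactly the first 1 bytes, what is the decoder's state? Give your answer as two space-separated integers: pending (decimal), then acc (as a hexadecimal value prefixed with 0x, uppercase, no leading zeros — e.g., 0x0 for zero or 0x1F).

Answer: 0 0x0

Derivation:
Byte[0]=2C: 1-byte. pending=0, acc=0x0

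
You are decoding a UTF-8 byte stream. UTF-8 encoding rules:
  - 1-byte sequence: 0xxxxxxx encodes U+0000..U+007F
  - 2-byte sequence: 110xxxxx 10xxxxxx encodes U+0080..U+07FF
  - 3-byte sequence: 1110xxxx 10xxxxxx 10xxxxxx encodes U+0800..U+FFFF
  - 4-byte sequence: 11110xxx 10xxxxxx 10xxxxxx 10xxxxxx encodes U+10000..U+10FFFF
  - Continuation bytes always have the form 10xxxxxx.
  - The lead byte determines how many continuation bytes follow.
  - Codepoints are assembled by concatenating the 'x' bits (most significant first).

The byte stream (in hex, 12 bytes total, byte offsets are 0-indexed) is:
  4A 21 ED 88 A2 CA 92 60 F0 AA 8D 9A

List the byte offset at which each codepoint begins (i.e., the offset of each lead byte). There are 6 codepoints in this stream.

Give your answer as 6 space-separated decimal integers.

Answer: 0 1 2 5 7 8

Derivation:
Byte[0]=4A: 1-byte ASCII. cp=U+004A
Byte[1]=21: 1-byte ASCII. cp=U+0021
Byte[2]=ED: 3-byte lead, need 2 cont bytes. acc=0xD
Byte[3]=88: continuation. acc=(acc<<6)|0x08=0x348
Byte[4]=A2: continuation. acc=(acc<<6)|0x22=0xD222
Completed: cp=U+D222 (starts at byte 2)
Byte[5]=CA: 2-byte lead, need 1 cont bytes. acc=0xA
Byte[6]=92: continuation. acc=(acc<<6)|0x12=0x292
Completed: cp=U+0292 (starts at byte 5)
Byte[7]=60: 1-byte ASCII. cp=U+0060
Byte[8]=F0: 4-byte lead, need 3 cont bytes. acc=0x0
Byte[9]=AA: continuation. acc=(acc<<6)|0x2A=0x2A
Byte[10]=8D: continuation. acc=(acc<<6)|0x0D=0xA8D
Byte[11]=9A: continuation. acc=(acc<<6)|0x1A=0x2A35A
Completed: cp=U+2A35A (starts at byte 8)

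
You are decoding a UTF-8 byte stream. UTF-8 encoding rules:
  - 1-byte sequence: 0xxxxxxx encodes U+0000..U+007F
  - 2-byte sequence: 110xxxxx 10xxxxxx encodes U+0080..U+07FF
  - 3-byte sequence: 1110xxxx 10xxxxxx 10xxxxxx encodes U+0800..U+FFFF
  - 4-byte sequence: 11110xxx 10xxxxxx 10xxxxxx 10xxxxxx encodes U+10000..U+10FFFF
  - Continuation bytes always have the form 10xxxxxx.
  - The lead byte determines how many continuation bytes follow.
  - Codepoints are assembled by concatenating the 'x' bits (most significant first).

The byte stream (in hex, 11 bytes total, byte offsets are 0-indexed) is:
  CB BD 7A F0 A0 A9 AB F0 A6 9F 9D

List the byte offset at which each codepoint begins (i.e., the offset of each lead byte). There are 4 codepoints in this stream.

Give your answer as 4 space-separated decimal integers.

Answer: 0 2 3 7

Derivation:
Byte[0]=CB: 2-byte lead, need 1 cont bytes. acc=0xB
Byte[1]=BD: continuation. acc=(acc<<6)|0x3D=0x2FD
Completed: cp=U+02FD (starts at byte 0)
Byte[2]=7A: 1-byte ASCII. cp=U+007A
Byte[3]=F0: 4-byte lead, need 3 cont bytes. acc=0x0
Byte[4]=A0: continuation. acc=(acc<<6)|0x20=0x20
Byte[5]=A9: continuation. acc=(acc<<6)|0x29=0x829
Byte[6]=AB: continuation. acc=(acc<<6)|0x2B=0x20A6B
Completed: cp=U+20A6B (starts at byte 3)
Byte[7]=F0: 4-byte lead, need 3 cont bytes. acc=0x0
Byte[8]=A6: continuation. acc=(acc<<6)|0x26=0x26
Byte[9]=9F: continuation. acc=(acc<<6)|0x1F=0x99F
Byte[10]=9D: continuation. acc=(acc<<6)|0x1D=0x267DD
Completed: cp=U+267DD (starts at byte 7)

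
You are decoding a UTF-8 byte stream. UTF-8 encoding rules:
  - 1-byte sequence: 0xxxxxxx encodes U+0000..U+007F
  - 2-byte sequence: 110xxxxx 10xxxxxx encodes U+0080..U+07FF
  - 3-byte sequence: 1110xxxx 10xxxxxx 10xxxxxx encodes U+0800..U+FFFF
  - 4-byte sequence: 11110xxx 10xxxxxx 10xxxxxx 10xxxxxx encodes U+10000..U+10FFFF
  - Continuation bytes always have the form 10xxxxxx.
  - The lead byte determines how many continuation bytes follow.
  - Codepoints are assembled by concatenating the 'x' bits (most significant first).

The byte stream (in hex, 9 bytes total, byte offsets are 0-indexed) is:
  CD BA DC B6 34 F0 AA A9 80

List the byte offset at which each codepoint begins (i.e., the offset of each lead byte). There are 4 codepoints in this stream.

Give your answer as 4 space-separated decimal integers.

Answer: 0 2 4 5

Derivation:
Byte[0]=CD: 2-byte lead, need 1 cont bytes. acc=0xD
Byte[1]=BA: continuation. acc=(acc<<6)|0x3A=0x37A
Completed: cp=U+037A (starts at byte 0)
Byte[2]=DC: 2-byte lead, need 1 cont bytes. acc=0x1C
Byte[3]=B6: continuation. acc=(acc<<6)|0x36=0x736
Completed: cp=U+0736 (starts at byte 2)
Byte[4]=34: 1-byte ASCII. cp=U+0034
Byte[5]=F0: 4-byte lead, need 3 cont bytes. acc=0x0
Byte[6]=AA: continuation. acc=(acc<<6)|0x2A=0x2A
Byte[7]=A9: continuation. acc=(acc<<6)|0x29=0xAA9
Byte[8]=80: continuation. acc=(acc<<6)|0x00=0x2AA40
Completed: cp=U+2AA40 (starts at byte 5)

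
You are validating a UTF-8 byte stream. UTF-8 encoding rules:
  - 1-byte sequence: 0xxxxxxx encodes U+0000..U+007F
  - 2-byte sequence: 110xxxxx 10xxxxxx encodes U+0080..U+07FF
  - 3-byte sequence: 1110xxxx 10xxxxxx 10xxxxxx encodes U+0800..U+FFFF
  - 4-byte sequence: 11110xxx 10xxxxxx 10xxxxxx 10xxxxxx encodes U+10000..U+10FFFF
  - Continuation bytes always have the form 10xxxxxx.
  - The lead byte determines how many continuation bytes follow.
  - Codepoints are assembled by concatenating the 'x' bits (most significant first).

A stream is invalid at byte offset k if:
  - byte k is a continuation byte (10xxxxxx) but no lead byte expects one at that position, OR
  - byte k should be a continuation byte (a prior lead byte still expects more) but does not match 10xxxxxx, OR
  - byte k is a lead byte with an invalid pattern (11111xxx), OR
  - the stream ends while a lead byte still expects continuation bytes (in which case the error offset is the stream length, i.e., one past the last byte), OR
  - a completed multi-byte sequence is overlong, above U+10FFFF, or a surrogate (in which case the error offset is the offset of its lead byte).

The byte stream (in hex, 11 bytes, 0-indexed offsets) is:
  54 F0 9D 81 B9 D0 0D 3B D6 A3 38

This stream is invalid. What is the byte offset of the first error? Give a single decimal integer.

Byte[0]=54: 1-byte ASCII. cp=U+0054
Byte[1]=F0: 4-byte lead, need 3 cont bytes. acc=0x0
Byte[2]=9D: continuation. acc=(acc<<6)|0x1D=0x1D
Byte[3]=81: continuation. acc=(acc<<6)|0x01=0x741
Byte[4]=B9: continuation. acc=(acc<<6)|0x39=0x1D079
Completed: cp=U+1D079 (starts at byte 1)
Byte[5]=D0: 2-byte lead, need 1 cont bytes. acc=0x10
Byte[6]=0D: expected 10xxxxxx continuation. INVALID

Answer: 6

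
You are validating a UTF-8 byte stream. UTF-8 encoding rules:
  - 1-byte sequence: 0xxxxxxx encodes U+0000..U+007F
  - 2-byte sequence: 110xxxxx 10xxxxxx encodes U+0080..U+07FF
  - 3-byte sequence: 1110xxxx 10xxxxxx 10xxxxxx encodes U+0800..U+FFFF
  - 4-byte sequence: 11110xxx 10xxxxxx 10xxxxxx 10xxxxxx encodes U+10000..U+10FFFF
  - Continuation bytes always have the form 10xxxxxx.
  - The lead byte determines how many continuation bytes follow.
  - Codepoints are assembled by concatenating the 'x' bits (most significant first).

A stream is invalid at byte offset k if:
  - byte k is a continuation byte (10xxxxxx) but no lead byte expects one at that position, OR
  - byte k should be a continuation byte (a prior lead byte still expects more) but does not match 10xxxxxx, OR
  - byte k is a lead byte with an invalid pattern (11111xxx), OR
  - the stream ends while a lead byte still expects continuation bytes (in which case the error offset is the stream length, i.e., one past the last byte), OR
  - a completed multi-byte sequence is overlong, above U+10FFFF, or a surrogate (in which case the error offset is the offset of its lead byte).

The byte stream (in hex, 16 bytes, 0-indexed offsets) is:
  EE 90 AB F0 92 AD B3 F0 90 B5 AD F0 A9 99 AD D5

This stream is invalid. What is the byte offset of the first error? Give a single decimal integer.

Byte[0]=EE: 3-byte lead, need 2 cont bytes. acc=0xE
Byte[1]=90: continuation. acc=(acc<<6)|0x10=0x390
Byte[2]=AB: continuation. acc=(acc<<6)|0x2B=0xE42B
Completed: cp=U+E42B (starts at byte 0)
Byte[3]=F0: 4-byte lead, need 3 cont bytes. acc=0x0
Byte[4]=92: continuation. acc=(acc<<6)|0x12=0x12
Byte[5]=AD: continuation. acc=(acc<<6)|0x2D=0x4AD
Byte[6]=B3: continuation. acc=(acc<<6)|0x33=0x12B73
Completed: cp=U+12B73 (starts at byte 3)
Byte[7]=F0: 4-byte lead, need 3 cont bytes. acc=0x0
Byte[8]=90: continuation. acc=(acc<<6)|0x10=0x10
Byte[9]=B5: continuation. acc=(acc<<6)|0x35=0x435
Byte[10]=AD: continuation. acc=(acc<<6)|0x2D=0x10D6D
Completed: cp=U+10D6D (starts at byte 7)
Byte[11]=F0: 4-byte lead, need 3 cont bytes. acc=0x0
Byte[12]=A9: continuation. acc=(acc<<6)|0x29=0x29
Byte[13]=99: continuation. acc=(acc<<6)|0x19=0xA59
Byte[14]=AD: continuation. acc=(acc<<6)|0x2D=0x2966D
Completed: cp=U+2966D (starts at byte 11)
Byte[15]=D5: 2-byte lead, need 1 cont bytes. acc=0x15
Byte[16]: stream ended, expected continuation. INVALID

Answer: 16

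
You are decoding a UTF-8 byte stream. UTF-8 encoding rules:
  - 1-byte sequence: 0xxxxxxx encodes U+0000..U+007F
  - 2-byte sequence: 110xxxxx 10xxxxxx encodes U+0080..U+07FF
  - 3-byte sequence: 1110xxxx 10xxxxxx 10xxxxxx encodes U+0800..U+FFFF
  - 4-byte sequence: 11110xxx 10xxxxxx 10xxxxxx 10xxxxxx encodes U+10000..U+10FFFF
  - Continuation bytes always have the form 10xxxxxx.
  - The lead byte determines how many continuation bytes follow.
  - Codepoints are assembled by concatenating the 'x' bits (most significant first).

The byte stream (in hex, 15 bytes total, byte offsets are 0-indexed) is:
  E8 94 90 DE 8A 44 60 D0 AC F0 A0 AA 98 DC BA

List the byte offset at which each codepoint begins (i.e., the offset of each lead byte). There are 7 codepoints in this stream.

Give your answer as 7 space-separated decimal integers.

Answer: 0 3 5 6 7 9 13

Derivation:
Byte[0]=E8: 3-byte lead, need 2 cont bytes. acc=0x8
Byte[1]=94: continuation. acc=(acc<<6)|0x14=0x214
Byte[2]=90: continuation. acc=(acc<<6)|0x10=0x8510
Completed: cp=U+8510 (starts at byte 0)
Byte[3]=DE: 2-byte lead, need 1 cont bytes. acc=0x1E
Byte[4]=8A: continuation. acc=(acc<<6)|0x0A=0x78A
Completed: cp=U+078A (starts at byte 3)
Byte[5]=44: 1-byte ASCII. cp=U+0044
Byte[6]=60: 1-byte ASCII. cp=U+0060
Byte[7]=D0: 2-byte lead, need 1 cont bytes. acc=0x10
Byte[8]=AC: continuation. acc=(acc<<6)|0x2C=0x42C
Completed: cp=U+042C (starts at byte 7)
Byte[9]=F0: 4-byte lead, need 3 cont bytes. acc=0x0
Byte[10]=A0: continuation. acc=(acc<<6)|0x20=0x20
Byte[11]=AA: continuation. acc=(acc<<6)|0x2A=0x82A
Byte[12]=98: continuation. acc=(acc<<6)|0x18=0x20A98
Completed: cp=U+20A98 (starts at byte 9)
Byte[13]=DC: 2-byte lead, need 1 cont bytes. acc=0x1C
Byte[14]=BA: continuation. acc=(acc<<6)|0x3A=0x73A
Completed: cp=U+073A (starts at byte 13)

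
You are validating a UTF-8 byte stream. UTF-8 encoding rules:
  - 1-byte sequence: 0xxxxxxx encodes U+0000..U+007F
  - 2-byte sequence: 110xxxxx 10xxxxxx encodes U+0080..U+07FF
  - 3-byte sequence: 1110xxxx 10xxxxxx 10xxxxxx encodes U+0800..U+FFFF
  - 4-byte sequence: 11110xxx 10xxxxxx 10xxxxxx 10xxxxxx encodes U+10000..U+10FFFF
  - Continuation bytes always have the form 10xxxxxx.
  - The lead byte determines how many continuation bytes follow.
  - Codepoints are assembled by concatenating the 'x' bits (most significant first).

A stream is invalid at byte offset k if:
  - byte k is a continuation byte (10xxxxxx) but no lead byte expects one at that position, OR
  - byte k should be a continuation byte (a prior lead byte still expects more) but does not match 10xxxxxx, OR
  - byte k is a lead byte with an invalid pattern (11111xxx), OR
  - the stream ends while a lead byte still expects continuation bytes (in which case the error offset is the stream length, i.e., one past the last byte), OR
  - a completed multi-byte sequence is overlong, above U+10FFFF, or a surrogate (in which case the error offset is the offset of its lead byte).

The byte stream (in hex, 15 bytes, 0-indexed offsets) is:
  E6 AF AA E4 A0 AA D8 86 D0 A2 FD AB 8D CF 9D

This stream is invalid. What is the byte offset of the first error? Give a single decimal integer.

Byte[0]=E6: 3-byte lead, need 2 cont bytes. acc=0x6
Byte[1]=AF: continuation. acc=(acc<<6)|0x2F=0x1AF
Byte[2]=AA: continuation. acc=(acc<<6)|0x2A=0x6BEA
Completed: cp=U+6BEA (starts at byte 0)
Byte[3]=E4: 3-byte lead, need 2 cont bytes. acc=0x4
Byte[4]=A0: continuation. acc=(acc<<6)|0x20=0x120
Byte[5]=AA: continuation. acc=(acc<<6)|0x2A=0x482A
Completed: cp=U+482A (starts at byte 3)
Byte[6]=D8: 2-byte lead, need 1 cont bytes. acc=0x18
Byte[7]=86: continuation. acc=(acc<<6)|0x06=0x606
Completed: cp=U+0606 (starts at byte 6)
Byte[8]=D0: 2-byte lead, need 1 cont bytes. acc=0x10
Byte[9]=A2: continuation. acc=(acc<<6)|0x22=0x422
Completed: cp=U+0422 (starts at byte 8)
Byte[10]=FD: INVALID lead byte (not 0xxx/110x/1110/11110)

Answer: 10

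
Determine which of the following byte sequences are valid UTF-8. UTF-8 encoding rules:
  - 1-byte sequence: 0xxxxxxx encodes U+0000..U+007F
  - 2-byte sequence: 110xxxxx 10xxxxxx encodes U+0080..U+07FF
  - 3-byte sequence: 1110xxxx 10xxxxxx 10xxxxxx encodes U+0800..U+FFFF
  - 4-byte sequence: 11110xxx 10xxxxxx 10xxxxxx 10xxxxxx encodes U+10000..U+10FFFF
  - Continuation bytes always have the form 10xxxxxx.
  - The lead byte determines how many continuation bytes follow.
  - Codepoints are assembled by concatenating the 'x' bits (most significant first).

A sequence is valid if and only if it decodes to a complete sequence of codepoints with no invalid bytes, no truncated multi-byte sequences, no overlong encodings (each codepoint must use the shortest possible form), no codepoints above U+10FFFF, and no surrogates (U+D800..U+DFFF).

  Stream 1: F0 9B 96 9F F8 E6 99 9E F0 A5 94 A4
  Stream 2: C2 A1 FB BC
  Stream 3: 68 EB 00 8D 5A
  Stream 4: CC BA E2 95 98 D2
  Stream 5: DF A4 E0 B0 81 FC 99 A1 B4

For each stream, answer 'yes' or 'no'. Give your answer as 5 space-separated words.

Answer: no no no no no

Derivation:
Stream 1: error at byte offset 4. INVALID
Stream 2: error at byte offset 2. INVALID
Stream 3: error at byte offset 2. INVALID
Stream 4: error at byte offset 6. INVALID
Stream 5: error at byte offset 5. INVALID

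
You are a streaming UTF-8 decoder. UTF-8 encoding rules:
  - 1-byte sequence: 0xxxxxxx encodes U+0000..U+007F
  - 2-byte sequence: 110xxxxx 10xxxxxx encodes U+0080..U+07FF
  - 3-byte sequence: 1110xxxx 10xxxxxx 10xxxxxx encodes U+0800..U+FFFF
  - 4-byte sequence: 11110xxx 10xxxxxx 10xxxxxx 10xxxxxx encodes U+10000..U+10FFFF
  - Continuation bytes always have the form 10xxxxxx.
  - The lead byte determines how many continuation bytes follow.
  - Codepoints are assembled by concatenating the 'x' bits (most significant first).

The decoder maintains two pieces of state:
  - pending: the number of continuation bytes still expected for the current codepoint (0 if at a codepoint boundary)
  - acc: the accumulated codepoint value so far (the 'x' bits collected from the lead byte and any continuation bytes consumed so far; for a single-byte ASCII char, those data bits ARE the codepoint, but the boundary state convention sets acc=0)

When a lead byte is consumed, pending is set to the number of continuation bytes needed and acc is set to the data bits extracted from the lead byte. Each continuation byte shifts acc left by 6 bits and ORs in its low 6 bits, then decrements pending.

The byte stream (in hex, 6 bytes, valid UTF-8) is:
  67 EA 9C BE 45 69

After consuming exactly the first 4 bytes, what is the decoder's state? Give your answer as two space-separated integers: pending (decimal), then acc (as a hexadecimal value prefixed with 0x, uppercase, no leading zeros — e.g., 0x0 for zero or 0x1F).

Answer: 0 0xA73E

Derivation:
Byte[0]=67: 1-byte. pending=0, acc=0x0
Byte[1]=EA: 3-byte lead. pending=2, acc=0xA
Byte[2]=9C: continuation. acc=(acc<<6)|0x1C=0x29C, pending=1
Byte[3]=BE: continuation. acc=(acc<<6)|0x3E=0xA73E, pending=0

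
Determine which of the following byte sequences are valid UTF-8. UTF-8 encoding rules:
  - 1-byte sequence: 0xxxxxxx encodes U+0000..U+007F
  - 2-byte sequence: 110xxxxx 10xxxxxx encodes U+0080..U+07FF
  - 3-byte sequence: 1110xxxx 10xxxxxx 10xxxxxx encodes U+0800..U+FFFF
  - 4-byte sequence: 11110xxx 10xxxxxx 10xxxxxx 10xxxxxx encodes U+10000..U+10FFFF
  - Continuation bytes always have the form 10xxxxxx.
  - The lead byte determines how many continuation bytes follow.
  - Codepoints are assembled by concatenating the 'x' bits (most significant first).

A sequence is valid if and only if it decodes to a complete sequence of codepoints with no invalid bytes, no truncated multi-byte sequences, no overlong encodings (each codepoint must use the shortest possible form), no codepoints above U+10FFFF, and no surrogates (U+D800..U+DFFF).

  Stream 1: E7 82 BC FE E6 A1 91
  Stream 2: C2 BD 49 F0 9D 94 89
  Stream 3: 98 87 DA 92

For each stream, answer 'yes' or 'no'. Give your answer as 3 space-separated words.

Answer: no yes no

Derivation:
Stream 1: error at byte offset 3. INVALID
Stream 2: decodes cleanly. VALID
Stream 3: error at byte offset 0. INVALID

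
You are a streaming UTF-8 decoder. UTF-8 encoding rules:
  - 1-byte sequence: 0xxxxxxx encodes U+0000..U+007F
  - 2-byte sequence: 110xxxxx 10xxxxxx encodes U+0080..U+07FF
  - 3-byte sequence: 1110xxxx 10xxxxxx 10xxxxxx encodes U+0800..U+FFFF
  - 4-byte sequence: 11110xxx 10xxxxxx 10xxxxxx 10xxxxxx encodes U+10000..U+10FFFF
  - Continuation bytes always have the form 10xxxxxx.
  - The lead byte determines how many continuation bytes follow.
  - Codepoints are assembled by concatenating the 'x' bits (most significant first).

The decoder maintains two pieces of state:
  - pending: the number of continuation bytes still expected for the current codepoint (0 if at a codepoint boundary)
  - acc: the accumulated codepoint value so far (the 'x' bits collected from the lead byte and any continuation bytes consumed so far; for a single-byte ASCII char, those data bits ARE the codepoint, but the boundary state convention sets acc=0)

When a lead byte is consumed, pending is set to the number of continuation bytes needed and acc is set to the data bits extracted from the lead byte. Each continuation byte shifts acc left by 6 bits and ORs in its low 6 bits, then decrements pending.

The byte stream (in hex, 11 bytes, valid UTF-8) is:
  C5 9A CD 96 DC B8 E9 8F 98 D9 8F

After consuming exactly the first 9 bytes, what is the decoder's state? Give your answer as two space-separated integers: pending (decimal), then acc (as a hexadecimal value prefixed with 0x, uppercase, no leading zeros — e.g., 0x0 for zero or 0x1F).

Answer: 0 0x93D8

Derivation:
Byte[0]=C5: 2-byte lead. pending=1, acc=0x5
Byte[1]=9A: continuation. acc=(acc<<6)|0x1A=0x15A, pending=0
Byte[2]=CD: 2-byte lead. pending=1, acc=0xD
Byte[3]=96: continuation. acc=(acc<<6)|0x16=0x356, pending=0
Byte[4]=DC: 2-byte lead. pending=1, acc=0x1C
Byte[5]=B8: continuation. acc=(acc<<6)|0x38=0x738, pending=0
Byte[6]=E9: 3-byte lead. pending=2, acc=0x9
Byte[7]=8F: continuation. acc=(acc<<6)|0x0F=0x24F, pending=1
Byte[8]=98: continuation. acc=(acc<<6)|0x18=0x93D8, pending=0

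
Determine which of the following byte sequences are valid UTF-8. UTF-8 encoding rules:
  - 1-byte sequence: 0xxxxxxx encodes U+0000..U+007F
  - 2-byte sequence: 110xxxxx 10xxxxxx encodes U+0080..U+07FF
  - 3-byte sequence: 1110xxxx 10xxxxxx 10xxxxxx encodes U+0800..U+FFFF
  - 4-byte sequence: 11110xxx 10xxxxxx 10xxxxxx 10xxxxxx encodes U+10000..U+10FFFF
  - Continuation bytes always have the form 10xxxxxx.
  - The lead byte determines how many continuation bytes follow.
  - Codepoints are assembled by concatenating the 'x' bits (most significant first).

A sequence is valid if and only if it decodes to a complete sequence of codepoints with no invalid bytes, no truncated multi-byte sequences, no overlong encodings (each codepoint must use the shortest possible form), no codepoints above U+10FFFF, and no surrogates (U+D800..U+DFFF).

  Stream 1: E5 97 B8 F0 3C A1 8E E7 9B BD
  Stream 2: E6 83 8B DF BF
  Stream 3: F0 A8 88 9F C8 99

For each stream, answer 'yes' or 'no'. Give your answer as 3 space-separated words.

Stream 1: error at byte offset 4. INVALID
Stream 2: decodes cleanly. VALID
Stream 3: decodes cleanly. VALID

Answer: no yes yes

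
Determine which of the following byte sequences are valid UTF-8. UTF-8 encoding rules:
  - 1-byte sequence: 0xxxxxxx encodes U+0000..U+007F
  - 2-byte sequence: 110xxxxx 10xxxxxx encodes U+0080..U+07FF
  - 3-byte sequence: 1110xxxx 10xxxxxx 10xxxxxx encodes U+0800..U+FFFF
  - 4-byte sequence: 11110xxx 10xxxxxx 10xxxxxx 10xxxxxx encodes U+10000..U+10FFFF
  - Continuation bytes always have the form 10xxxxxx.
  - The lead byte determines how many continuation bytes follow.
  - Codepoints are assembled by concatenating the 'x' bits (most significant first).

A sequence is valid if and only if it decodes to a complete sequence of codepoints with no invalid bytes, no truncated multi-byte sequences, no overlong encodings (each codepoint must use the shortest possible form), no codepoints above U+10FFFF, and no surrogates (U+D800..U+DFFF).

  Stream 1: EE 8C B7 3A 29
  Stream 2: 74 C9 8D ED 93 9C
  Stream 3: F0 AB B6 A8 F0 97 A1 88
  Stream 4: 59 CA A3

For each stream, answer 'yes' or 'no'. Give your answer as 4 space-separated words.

Stream 1: decodes cleanly. VALID
Stream 2: decodes cleanly. VALID
Stream 3: decodes cleanly. VALID
Stream 4: decodes cleanly. VALID

Answer: yes yes yes yes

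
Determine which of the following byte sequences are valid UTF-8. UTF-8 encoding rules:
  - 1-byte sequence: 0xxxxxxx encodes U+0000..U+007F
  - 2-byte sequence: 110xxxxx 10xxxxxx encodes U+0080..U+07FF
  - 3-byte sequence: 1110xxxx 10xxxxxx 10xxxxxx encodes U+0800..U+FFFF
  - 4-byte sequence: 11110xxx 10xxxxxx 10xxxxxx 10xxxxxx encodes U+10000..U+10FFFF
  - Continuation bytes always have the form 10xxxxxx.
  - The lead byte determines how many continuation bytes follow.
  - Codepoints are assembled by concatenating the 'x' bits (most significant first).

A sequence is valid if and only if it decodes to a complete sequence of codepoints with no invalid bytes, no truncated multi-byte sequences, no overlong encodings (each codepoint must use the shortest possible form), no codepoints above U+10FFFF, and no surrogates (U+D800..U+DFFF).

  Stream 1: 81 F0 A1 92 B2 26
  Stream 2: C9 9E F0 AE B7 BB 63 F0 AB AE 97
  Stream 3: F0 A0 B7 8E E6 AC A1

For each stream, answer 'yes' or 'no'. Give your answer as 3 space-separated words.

Stream 1: error at byte offset 0. INVALID
Stream 2: decodes cleanly. VALID
Stream 3: decodes cleanly. VALID

Answer: no yes yes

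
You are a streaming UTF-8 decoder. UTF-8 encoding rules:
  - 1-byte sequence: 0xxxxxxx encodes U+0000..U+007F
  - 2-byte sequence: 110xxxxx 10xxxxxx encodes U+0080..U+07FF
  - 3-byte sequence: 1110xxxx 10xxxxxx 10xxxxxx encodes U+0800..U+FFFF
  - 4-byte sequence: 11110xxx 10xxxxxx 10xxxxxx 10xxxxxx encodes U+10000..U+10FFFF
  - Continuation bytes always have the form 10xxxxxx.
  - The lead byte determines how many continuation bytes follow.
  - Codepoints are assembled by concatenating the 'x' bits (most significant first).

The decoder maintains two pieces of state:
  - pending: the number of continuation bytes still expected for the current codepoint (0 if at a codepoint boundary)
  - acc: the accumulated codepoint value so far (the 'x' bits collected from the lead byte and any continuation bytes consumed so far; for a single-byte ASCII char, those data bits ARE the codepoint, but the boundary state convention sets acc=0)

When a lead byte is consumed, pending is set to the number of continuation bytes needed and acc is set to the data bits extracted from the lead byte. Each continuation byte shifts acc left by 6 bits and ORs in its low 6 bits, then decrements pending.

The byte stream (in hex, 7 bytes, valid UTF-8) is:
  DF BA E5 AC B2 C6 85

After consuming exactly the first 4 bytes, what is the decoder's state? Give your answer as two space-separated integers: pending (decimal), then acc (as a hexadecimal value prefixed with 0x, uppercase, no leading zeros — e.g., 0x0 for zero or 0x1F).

Byte[0]=DF: 2-byte lead. pending=1, acc=0x1F
Byte[1]=BA: continuation. acc=(acc<<6)|0x3A=0x7FA, pending=0
Byte[2]=E5: 3-byte lead. pending=2, acc=0x5
Byte[3]=AC: continuation. acc=(acc<<6)|0x2C=0x16C, pending=1

Answer: 1 0x16C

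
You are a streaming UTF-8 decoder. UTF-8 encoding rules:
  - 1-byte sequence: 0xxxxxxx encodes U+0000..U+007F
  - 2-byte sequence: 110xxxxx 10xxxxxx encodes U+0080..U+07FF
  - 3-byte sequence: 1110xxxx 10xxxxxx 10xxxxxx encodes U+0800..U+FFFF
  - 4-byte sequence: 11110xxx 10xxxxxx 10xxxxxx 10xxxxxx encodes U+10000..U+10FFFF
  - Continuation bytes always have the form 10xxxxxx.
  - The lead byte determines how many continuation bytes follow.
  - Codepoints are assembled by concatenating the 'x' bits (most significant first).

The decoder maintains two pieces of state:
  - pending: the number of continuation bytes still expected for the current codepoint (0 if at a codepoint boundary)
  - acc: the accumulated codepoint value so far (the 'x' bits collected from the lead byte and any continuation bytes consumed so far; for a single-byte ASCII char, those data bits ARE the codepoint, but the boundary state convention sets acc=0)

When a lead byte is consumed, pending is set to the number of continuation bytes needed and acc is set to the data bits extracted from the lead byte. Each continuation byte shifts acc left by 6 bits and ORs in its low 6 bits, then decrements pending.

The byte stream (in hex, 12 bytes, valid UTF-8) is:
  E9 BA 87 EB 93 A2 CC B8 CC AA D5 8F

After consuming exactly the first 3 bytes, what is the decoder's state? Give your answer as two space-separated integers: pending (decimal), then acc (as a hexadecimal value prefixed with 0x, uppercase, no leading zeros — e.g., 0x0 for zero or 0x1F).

Answer: 0 0x9E87

Derivation:
Byte[0]=E9: 3-byte lead. pending=2, acc=0x9
Byte[1]=BA: continuation. acc=(acc<<6)|0x3A=0x27A, pending=1
Byte[2]=87: continuation. acc=(acc<<6)|0x07=0x9E87, pending=0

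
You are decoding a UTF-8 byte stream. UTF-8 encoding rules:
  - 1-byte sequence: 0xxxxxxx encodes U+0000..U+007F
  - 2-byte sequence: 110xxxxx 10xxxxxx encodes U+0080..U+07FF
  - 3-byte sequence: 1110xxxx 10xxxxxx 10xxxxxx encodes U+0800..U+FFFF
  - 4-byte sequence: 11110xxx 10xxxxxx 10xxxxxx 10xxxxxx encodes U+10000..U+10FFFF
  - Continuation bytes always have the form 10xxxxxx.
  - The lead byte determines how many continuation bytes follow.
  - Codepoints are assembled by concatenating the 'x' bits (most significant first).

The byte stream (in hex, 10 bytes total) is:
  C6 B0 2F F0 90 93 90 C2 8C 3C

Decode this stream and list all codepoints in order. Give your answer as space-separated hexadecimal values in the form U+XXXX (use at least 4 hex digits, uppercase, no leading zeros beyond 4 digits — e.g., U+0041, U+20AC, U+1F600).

Answer: U+01B0 U+002F U+104D0 U+008C U+003C

Derivation:
Byte[0]=C6: 2-byte lead, need 1 cont bytes. acc=0x6
Byte[1]=B0: continuation. acc=(acc<<6)|0x30=0x1B0
Completed: cp=U+01B0 (starts at byte 0)
Byte[2]=2F: 1-byte ASCII. cp=U+002F
Byte[3]=F0: 4-byte lead, need 3 cont bytes. acc=0x0
Byte[4]=90: continuation. acc=(acc<<6)|0x10=0x10
Byte[5]=93: continuation. acc=(acc<<6)|0x13=0x413
Byte[6]=90: continuation. acc=(acc<<6)|0x10=0x104D0
Completed: cp=U+104D0 (starts at byte 3)
Byte[7]=C2: 2-byte lead, need 1 cont bytes. acc=0x2
Byte[8]=8C: continuation. acc=(acc<<6)|0x0C=0x8C
Completed: cp=U+008C (starts at byte 7)
Byte[9]=3C: 1-byte ASCII. cp=U+003C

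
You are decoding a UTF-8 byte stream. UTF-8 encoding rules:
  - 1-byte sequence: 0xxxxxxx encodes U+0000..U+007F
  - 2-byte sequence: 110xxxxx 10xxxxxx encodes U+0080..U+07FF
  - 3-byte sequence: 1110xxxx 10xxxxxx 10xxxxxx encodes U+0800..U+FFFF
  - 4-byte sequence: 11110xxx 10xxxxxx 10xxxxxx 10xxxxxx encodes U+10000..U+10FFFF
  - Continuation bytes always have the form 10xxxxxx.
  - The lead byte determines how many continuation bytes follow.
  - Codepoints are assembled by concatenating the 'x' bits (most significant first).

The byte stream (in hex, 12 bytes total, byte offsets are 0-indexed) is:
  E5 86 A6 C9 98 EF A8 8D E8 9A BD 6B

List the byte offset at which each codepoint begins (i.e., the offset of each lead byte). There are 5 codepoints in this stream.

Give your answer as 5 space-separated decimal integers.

Answer: 0 3 5 8 11

Derivation:
Byte[0]=E5: 3-byte lead, need 2 cont bytes. acc=0x5
Byte[1]=86: continuation. acc=(acc<<6)|0x06=0x146
Byte[2]=A6: continuation. acc=(acc<<6)|0x26=0x51A6
Completed: cp=U+51A6 (starts at byte 0)
Byte[3]=C9: 2-byte lead, need 1 cont bytes. acc=0x9
Byte[4]=98: continuation. acc=(acc<<6)|0x18=0x258
Completed: cp=U+0258 (starts at byte 3)
Byte[5]=EF: 3-byte lead, need 2 cont bytes. acc=0xF
Byte[6]=A8: continuation. acc=(acc<<6)|0x28=0x3E8
Byte[7]=8D: continuation. acc=(acc<<6)|0x0D=0xFA0D
Completed: cp=U+FA0D (starts at byte 5)
Byte[8]=E8: 3-byte lead, need 2 cont bytes. acc=0x8
Byte[9]=9A: continuation. acc=(acc<<6)|0x1A=0x21A
Byte[10]=BD: continuation. acc=(acc<<6)|0x3D=0x86BD
Completed: cp=U+86BD (starts at byte 8)
Byte[11]=6B: 1-byte ASCII. cp=U+006B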